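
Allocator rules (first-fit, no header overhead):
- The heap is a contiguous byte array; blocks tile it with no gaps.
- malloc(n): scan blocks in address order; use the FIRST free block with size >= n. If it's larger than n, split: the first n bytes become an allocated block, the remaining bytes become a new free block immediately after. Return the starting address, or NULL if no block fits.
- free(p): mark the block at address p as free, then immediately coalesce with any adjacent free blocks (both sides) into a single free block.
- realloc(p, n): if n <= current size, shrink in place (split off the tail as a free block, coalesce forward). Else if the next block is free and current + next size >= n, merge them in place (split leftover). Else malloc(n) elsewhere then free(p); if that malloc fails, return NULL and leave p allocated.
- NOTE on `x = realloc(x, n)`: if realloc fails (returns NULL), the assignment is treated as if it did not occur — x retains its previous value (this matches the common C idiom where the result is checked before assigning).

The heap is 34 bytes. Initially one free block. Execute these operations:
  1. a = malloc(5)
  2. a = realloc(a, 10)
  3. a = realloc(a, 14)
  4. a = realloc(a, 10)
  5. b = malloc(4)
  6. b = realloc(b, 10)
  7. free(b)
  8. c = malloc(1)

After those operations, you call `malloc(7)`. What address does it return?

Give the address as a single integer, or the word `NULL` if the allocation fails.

Op 1: a = malloc(5) -> a = 0; heap: [0-4 ALLOC][5-33 FREE]
Op 2: a = realloc(a, 10) -> a = 0; heap: [0-9 ALLOC][10-33 FREE]
Op 3: a = realloc(a, 14) -> a = 0; heap: [0-13 ALLOC][14-33 FREE]
Op 4: a = realloc(a, 10) -> a = 0; heap: [0-9 ALLOC][10-33 FREE]
Op 5: b = malloc(4) -> b = 10; heap: [0-9 ALLOC][10-13 ALLOC][14-33 FREE]
Op 6: b = realloc(b, 10) -> b = 10; heap: [0-9 ALLOC][10-19 ALLOC][20-33 FREE]
Op 7: free(b) -> (freed b); heap: [0-9 ALLOC][10-33 FREE]
Op 8: c = malloc(1) -> c = 10; heap: [0-9 ALLOC][10-10 ALLOC][11-33 FREE]
malloc(7): first-fit scan over [0-9 ALLOC][10-10 ALLOC][11-33 FREE] -> 11

Answer: 11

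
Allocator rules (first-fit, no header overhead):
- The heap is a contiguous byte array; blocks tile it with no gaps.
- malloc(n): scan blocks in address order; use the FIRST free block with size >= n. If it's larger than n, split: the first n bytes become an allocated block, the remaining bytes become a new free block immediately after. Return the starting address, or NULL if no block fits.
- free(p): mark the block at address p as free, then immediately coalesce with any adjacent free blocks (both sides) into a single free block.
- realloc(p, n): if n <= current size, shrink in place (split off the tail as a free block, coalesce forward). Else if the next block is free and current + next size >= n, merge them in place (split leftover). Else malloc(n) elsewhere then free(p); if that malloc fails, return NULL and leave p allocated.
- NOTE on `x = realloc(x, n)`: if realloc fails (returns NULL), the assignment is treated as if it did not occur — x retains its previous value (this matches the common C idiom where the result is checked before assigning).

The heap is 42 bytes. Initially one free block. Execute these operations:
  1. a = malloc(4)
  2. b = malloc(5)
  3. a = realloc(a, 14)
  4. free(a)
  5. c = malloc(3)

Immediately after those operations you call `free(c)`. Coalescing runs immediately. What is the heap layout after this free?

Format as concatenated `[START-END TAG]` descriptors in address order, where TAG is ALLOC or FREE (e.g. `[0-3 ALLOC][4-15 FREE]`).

Op 1: a = malloc(4) -> a = 0; heap: [0-3 ALLOC][4-41 FREE]
Op 2: b = malloc(5) -> b = 4; heap: [0-3 ALLOC][4-8 ALLOC][9-41 FREE]
Op 3: a = realloc(a, 14) -> a = 9; heap: [0-3 FREE][4-8 ALLOC][9-22 ALLOC][23-41 FREE]
Op 4: free(a) -> (freed a); heap: [0-3 FREE][4-8 ALLOC][9-41 FREE]
Op 5: c = malloc(3) -> c = 0; heap: [0-2 ALLOC][3-3 FREE][4-8 ALLOC][9-41 FREE]
free(c): c = 0 -> block [0-2 ALLOC]; mark free, coalesce with adjacent free neighbors -> [0-3 FREE][4-8 ALLOC][9-41 FREE]

Answer: [0-3 FREE][4-8 ALLOC][9-41 FREE]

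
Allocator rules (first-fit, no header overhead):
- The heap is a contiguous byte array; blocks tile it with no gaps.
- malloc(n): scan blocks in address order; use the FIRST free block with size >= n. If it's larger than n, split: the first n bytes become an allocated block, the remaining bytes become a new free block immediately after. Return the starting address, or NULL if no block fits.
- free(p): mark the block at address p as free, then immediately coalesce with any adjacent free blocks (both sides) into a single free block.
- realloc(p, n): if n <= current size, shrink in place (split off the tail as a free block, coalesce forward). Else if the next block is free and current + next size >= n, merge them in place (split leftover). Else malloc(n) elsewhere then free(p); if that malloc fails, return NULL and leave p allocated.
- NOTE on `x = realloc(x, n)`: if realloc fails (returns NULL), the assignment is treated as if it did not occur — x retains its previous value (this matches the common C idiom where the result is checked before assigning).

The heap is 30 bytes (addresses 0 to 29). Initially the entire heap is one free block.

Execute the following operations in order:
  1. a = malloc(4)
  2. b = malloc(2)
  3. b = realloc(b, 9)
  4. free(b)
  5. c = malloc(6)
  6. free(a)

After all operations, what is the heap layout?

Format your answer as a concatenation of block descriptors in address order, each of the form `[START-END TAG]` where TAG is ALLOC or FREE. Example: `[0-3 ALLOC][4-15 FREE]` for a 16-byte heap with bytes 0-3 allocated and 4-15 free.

Answer: [0-3 FREE][4-9 ALLOC][10-29 FREE]

Derivation:
Op 1: a = malloc(4) -> a = 0; heap: [0-3 ALLOC][4-29 FREE]
Op 2: b = malloc(2) -> b = 4; heap: [0-3 ALLOC][4-5 ALLOC][6-29 FREE]
Op 3: b = realloc(b, 9) -> b = 4; heap: [0-3 ALLOC][4-12 ALLOC][13-29 FREE]
Op 4: free(b) -> (freed b); heap: [0-3 ALLOC][4-29 FREE]
Op 5: c = malloc(6) -> c = 4; heap: [0-3 ALLOC][4-9 ALLOC][10-29 FREE]
Op 6: free(a) -> (freed a); heap: [0-3 FREE][4-9 ALLOC][10-29 FREE]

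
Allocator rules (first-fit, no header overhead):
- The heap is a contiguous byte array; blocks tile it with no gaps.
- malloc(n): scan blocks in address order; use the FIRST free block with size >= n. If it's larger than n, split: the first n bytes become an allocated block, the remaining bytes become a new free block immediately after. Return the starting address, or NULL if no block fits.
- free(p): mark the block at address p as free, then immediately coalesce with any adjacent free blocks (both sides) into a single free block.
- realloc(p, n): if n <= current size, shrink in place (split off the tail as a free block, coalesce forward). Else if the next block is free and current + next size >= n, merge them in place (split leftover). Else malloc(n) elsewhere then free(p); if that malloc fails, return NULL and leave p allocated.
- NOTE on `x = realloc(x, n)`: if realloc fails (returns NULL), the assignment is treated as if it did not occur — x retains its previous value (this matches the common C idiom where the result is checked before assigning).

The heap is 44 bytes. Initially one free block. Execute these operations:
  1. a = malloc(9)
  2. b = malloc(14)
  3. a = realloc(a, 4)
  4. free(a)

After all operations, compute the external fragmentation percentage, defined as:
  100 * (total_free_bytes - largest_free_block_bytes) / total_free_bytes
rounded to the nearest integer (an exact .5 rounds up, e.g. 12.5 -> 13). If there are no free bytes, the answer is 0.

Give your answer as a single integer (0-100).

Op 1: a = malloc(9) -> a = 0; heap: [0-8 ALLOC][9-43 FREE]
Op 2: b = malloc(14) -> b = 9; heap: [0-8 ALLOC][9-22 ALLOC][23-43 FREE]
Op 3: a = realloc(a, 4) -> a = 0; heap: [0-3 ALLOC][4-8 FREE][9-22 ALLOC][23-43 FREE]
Op 4: free(a) -> (freed a); heap: [0-8 FREE][9-22 ALLOC][23-43 FREE]
Free blocks: [9 21] total_free=30 largest=21 -> 100*(30-21)/30 = 900/30 = 30

Answer: 30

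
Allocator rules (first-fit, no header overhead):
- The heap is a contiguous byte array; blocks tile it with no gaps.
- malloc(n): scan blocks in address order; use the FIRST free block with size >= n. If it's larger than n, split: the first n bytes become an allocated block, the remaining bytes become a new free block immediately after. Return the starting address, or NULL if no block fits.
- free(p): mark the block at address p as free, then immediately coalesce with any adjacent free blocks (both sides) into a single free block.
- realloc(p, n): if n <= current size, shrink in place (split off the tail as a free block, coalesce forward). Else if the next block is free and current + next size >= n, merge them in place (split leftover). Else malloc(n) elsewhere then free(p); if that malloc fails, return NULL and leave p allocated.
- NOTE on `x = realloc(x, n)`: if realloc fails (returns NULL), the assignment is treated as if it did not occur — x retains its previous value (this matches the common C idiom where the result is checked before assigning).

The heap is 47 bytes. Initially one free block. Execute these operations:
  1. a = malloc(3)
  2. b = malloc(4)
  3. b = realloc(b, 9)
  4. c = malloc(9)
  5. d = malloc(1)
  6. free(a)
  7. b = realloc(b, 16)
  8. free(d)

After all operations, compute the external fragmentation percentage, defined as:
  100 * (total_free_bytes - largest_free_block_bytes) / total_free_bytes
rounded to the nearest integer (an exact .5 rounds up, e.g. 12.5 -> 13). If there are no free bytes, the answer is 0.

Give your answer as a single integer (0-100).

Op 1: a = malloc(3) -> a = 0; heap: [0-2 ALLOC][3-46 FREE]
Op 2: b = malloc(4) -> b = 3; heap: [0-2 ALLOC][3-6 ALLOC][7-46 FREE]
Op 3: b = realloc(b, 9) -> b = 3; heap: [0-2 ALLOC][3-11 ALLOC][12-46 FREE]
Op 4: c = malloc(9) -> c = 12; heap: [0-2 ALLOC][3-11 ALLOC][12-20 ALLOC][21-46 FREE]
Op 5: d = malloc(1) -> d = 21; heap: [0-2 ALLOC][3-11 ALLOC][12-20 ALLOC][21-21 ALLOC][22-46 FREE]
Op 6: free(a) -> (freed a); heap: [0-2 FREE][3-11 ALLOC][12-20 ALLOC][21-21 ALLOC][22-46 FREE]
Op 7: b = realloc(b, 16) -> b = 22; heap: [0-11 FREE][12-20 ALLOC][21-21 ALLOC][22-37 ALLOC][38-46 FREE]
Op 8: free(d) -> (freed d); heap: [0-11 FREE][12-20 ALLOC][21-21 FREE][22-37 ALLOC][38-46 FREE]
Free blocks: [12 1 9] total_free=22 largest=12 -> 100*(22-12)/22 = 1000/22 ≈ 45.455 -> rounds to 45

Answer: 45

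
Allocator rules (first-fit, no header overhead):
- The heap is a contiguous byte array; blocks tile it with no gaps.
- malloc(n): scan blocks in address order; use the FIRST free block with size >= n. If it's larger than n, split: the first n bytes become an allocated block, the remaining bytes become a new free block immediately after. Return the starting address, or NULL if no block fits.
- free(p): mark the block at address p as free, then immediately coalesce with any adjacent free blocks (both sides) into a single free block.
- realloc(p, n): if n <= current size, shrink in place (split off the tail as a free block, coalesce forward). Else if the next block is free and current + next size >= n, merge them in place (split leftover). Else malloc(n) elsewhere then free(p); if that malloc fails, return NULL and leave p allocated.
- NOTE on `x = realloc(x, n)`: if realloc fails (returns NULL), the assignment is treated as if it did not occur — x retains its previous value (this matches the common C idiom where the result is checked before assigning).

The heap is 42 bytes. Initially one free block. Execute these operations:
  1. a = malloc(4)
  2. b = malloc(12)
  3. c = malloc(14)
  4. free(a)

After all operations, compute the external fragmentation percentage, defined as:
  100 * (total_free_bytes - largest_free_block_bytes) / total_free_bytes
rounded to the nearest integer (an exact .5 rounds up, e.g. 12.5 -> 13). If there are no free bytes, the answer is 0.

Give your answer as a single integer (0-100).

Op 1: a = malloc(4) -> a = 0; heap: [0-3 ALLOC][4-41 FREE]
Op 2: b = malloc(12) -> b = 4; heap: [0-3 ALLOC][4-15 ALLOC][16-41 FREE]
Op 3: c = malloc(14) -> c = 16; heap: [0-3 ALLOC][4-15 ALLOC][16-29 ALLOC][30-41 FREE]
Op 4: free(a) -> (freed a); heap: [0-3 FREE][4-15 ALLOC][16-29 ALLOC][30-41 FREE]
Free blocks: [4 12] total_free=16 largest=12 -> 100*(16-12)/16 = 400/16 = 25

Answer: 25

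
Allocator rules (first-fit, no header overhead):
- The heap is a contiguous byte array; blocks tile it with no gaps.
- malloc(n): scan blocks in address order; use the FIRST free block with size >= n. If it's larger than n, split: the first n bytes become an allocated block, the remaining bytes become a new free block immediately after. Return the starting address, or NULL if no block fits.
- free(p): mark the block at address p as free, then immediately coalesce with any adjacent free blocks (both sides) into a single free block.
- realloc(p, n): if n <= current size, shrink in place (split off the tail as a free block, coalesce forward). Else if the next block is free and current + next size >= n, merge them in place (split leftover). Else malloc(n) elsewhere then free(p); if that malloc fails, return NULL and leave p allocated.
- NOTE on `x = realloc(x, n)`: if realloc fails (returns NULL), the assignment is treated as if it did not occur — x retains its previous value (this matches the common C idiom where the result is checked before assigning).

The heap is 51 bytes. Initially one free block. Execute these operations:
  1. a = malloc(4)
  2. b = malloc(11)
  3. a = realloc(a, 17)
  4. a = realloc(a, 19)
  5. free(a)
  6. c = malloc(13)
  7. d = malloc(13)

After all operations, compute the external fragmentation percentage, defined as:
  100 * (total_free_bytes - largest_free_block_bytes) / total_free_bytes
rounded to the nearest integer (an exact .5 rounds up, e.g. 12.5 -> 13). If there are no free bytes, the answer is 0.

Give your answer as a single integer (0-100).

Op 1: a = malloc(4) -> a = 0; heap: [0-3 ALLOC][4-50 FREE]
Op 2: b = malloc(11) -> b = 4; heap: [0-3 ALLOC][4-14 ALLOC][15-50 FREE]
Op 3: a = realloc(a, 17) -> a = 15; heap: [0-3 FREE][4-14 ALLOC][15-31 ALLOC][32-50 FREE]
Op 4: a = realloc(a, 19) -> a = 15; heap: [0-3 FREE][4-14 ALLOC][15-33 ALLOC][34-50 FREE]
Op 5: free(a) -> (freed a); heap: [0-3 FREE][4-14 ALLOC][15-50 FREE]
Op 6: c = malloc(13) -> c = 15; heap: [0-3 FREE][4-14 ALLOC][15-27 ALLOC][28-50 FREE]
Op 7: d = malloc(13) -> d = 28; heap: [0-3 FREE][4-14 ALLOC][15-27 ALLOC][28-40 ALLOC][41-50 FREE]
Free blocks: [4 10] total_free=14 largest=10 -> 100*(14-10)/14 = 400/14 ≈ 28.571 -> rounds to 29

Answer: 29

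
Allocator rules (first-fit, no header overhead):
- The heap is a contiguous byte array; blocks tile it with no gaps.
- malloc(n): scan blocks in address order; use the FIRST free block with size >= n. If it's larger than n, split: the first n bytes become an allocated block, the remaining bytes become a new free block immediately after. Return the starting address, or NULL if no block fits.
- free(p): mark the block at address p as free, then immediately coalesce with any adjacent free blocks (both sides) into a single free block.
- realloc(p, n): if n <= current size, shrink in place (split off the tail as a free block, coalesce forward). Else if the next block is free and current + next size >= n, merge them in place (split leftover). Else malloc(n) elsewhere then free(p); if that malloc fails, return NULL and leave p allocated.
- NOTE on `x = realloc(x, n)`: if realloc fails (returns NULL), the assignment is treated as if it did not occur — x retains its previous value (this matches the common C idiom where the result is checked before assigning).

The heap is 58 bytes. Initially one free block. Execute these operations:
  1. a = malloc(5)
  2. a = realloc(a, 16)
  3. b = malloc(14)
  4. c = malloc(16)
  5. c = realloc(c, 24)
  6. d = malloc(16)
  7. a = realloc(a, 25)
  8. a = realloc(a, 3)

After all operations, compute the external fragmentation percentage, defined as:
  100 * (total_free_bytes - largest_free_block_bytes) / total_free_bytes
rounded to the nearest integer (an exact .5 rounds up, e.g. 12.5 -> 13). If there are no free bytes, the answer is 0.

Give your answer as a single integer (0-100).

Op 1: a = malloc(5) -> a = 0; heap: [0-4 ALLOC][5-57 FREE]
Op 2: a = realloc(a, 16) -> a = 0; heap: [0-15 ALLOC][16-57 FREE]
Op 3: b = malloc(14) -> b = 16; heap: [0-15 ALLOC][16-29 ALLOC][30-57 FREE]
Op 4: c = malloc(16) -> c = 30; heap: [0-15 ALLOC][16-29 ALLOC][30-45 ALLOC][46-57 FREE]
Op 5: c = realloc(c, 24) -> c = 30; heap: [0-15 ALLOC][16-29 ALLOC][30-53 ALLOC][54-57 FREE]
Op 6: d = malloc(16) -> d = NULL; heap: [0-15 ALLOC][16-29 ALLOC][30-53 ALLOC][54-57 FREE]
Op 7: a = realloc(a, 25) -> NULL (a unchanged); heap: [0-15 ALLOC][16-29 ALLOC][30-53 ALLOC][54-57 FREE]
Op 8: a = realloc(a, 3) -> a = 0; heap: [0-2 ALLOC][3-15 FREE][16-29 ALLOC][30-53 ALLOC][54-57 FREE]
Free blocks: [13 4] total_free=17 largest=13 -> 100*(17-13)/17 = 400/17 ≈ 23.529 -> rounds to 24

Answer: 24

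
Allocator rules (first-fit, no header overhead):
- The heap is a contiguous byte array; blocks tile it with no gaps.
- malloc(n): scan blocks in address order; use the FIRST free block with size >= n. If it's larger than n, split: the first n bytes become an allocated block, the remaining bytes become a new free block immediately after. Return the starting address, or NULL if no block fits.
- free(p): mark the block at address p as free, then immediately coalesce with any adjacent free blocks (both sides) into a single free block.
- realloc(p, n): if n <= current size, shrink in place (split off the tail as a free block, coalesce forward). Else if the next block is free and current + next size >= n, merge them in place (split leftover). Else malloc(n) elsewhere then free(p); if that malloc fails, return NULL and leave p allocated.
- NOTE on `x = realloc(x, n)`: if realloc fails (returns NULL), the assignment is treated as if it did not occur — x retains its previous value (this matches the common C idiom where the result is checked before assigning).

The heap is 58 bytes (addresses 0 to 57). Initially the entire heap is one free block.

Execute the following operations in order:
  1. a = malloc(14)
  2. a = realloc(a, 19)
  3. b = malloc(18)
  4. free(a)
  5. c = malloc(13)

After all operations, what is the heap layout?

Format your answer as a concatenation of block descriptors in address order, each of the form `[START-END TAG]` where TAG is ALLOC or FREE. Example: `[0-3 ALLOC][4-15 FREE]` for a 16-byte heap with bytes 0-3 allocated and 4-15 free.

Op 1: a = malloc(14) -> a = 0; heap: [0-13 ALLOC][14-57 FREE]
Op 2: a = realloc(a, 19) -> a = 0; heap: [0-18 ALLOC][19-57 FREE]
Op 3: b = malloc(18) -> b = 19; heap: [0-18 ALLOC][19-36 ALLOC][37-57 FREE]
Op 4: free(a) -> (freed a); heap: [0-18 FREE][19-36 ALLOC][37-57 FREE]
Op 5: c = malloc(13) -> c = 0; heap: [0-12 ALLOC][13-18 FREE][19-36 ALLOC][37-57 FREE]

Answer: [0-12 ALLOC][13-18 FREE][19-36 ALLOC][37-57 FREE]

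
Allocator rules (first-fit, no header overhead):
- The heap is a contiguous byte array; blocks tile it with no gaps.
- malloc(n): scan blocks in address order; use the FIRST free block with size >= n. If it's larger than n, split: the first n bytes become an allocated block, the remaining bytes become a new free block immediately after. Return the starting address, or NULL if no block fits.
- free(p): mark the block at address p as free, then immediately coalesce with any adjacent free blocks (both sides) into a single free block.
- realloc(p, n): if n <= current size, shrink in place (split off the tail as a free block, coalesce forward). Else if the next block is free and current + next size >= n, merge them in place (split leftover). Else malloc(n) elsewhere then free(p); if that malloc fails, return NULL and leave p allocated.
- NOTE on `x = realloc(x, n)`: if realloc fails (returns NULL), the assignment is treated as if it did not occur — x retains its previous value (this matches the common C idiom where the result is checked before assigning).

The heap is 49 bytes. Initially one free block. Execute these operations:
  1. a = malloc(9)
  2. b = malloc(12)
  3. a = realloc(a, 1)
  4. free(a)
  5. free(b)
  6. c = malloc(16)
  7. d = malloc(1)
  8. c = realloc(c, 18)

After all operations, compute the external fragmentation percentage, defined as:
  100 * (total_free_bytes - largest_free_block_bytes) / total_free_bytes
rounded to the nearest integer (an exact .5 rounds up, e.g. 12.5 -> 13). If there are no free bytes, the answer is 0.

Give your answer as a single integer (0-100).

Op 1: a = malloc(9) -> a = 0; heap: [0-8 ALLOC][9-48 FREE]
Op 2: b = malloc(12) -> b = 9; heap: [0-8 ALLOC][9-20 ALLOC][21-48 FREE]
Op 3: a = realloc(a, 1) -> a = 0; heap: [0-0 ALLOC][1-8 FREE][9-20 ALLOC][21-48 FREE]
Op 4: free(a) -> (freed a); heap: [0-8 FREE][9-20 ALLOC][21-48 FREE]
Op 5: free(b) -> (freed b); heap: [0-48 FREE]
Op 6: c = malloc(16) -> c = 0; heap: [0-15 ALLOC][16-48 FREE]
Op 7: d = malloc(1) -> d = 16; heap: [0-15 ALLOC][16-16 ALLOC][17-48 FREE]
Op 8: c = realloc(c, 18) -> c = 17; heap: [0-15 FREE][16-16 ALLOC][17-34 ALLOC][35-48 FREE]
Free blocks: [16 14] total_free=30 largest=16 -> 100*(30-16)/30 = 1400/30 ≈ 46.667 -> rounds to 47

Answer: 47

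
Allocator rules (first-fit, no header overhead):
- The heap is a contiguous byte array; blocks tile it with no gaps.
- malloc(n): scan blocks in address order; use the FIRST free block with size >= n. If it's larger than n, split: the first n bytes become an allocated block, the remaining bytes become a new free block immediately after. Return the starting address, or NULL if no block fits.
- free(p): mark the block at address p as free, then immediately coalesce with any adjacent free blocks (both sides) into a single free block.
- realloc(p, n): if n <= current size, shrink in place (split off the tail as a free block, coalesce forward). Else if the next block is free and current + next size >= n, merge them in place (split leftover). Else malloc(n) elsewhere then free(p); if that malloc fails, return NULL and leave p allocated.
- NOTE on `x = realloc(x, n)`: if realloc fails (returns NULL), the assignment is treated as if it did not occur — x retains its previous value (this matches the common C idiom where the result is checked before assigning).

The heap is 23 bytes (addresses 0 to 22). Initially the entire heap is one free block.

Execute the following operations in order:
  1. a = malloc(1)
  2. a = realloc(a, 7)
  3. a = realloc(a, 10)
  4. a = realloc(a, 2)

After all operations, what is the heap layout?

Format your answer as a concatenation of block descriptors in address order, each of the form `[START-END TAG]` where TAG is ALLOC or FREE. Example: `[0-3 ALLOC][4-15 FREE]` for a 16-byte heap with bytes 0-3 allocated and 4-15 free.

Answer: [0-1 ALLOC][2-22 FREE]

Derivation:
Op 1: a = malloc(1) -> a = 0; heap: [0-0 ALLOC][1-22 FREE]
Op 2: a = realloc(a, 7) -> a = 0; heap: [0-6 ALLOC][7-22 FREE]
Op 3: a = realloc(a, 10) -> a = 0; heap: [0-9 ALLOC][10-22 FREE]
Op 4: a = realloc(a, 2) -> a = 0; heap: [0-1 ALLOC][2-22 FREE]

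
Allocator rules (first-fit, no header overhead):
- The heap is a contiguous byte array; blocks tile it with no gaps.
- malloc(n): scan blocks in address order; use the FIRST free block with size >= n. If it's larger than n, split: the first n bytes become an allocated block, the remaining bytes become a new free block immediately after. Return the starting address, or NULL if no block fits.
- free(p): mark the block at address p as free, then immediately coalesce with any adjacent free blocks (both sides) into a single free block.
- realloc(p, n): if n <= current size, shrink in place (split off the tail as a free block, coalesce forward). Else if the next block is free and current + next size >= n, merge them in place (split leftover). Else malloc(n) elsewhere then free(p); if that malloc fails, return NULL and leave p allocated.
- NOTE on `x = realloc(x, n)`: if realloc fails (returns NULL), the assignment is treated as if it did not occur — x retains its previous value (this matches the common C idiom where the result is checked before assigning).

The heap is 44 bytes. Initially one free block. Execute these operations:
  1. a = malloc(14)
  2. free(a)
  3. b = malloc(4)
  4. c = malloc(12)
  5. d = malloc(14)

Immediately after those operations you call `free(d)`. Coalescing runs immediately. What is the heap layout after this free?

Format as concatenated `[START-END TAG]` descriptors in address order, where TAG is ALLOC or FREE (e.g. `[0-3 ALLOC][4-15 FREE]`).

Op 1: a = malloc(14) -> a = 0; heap: [0-13 ALLOC][14-43 FREE]
Op 2: free(a) -> (freed a); heap: [0-43 FREE]
Op 3: b = malloc(4) -> b = 0; heap: [0-3 ALLOC][4-43 FREE]
Op 4: c = malloc(12) -> c = 4; heap: [0-3 ALLOC][4-15 ALLOC][16-43 FREE]
Op 5: d = malloc(14) -> d = 16; heap: [0-3 ALLOC][4-15 ALLOC][16-29 ALLOC][30-43 FREE]
free(d): d = 16 -> block [16-29 ALLOC]; mark free, coalesce with adjacent free neighbors -> [0-3 ALLOC][4-15 ALLOC][16-43 FREE]

Answer: [0-3 ALLOC][4-15 ALLOC][16-43 FREE]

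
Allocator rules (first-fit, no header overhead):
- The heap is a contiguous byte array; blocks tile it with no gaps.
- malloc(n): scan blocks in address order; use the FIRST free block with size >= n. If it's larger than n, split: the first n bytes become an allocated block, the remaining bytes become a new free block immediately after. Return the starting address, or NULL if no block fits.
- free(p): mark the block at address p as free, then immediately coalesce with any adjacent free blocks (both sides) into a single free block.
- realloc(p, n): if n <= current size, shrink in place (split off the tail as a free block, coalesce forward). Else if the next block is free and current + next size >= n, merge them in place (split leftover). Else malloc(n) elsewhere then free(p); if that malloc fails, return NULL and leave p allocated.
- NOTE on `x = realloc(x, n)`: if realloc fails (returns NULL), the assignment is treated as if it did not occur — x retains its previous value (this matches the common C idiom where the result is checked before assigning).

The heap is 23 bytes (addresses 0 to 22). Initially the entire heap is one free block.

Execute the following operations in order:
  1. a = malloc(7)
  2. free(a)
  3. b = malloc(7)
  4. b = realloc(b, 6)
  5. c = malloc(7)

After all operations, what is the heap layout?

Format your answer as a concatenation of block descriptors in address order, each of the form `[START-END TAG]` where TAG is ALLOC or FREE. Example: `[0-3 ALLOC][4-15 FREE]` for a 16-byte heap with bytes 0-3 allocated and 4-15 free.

Op 1: a = malloc(7) -> a = 0; heap: [0-6 ALLOC][7-22 FREE]
Op 2: free(a) -> (freed a); heap: [0-22 FREE]
Op 3: b = malloc(7) -> b = 0; heap: [0-6 ALLOC][7-22 FREE]
Op 4: b = realloc(b, 6) -> b = 0; heap: [0-5 ALLOC][6-22 FREE]
Op 5: c = malloc(7) -> c = 6; heap: [0-5 ALLOC][6-12 ALLOC][13-22 FREE]

Answer: [0-5 ALLOC][6-12 ALLOC][13-22 FREE]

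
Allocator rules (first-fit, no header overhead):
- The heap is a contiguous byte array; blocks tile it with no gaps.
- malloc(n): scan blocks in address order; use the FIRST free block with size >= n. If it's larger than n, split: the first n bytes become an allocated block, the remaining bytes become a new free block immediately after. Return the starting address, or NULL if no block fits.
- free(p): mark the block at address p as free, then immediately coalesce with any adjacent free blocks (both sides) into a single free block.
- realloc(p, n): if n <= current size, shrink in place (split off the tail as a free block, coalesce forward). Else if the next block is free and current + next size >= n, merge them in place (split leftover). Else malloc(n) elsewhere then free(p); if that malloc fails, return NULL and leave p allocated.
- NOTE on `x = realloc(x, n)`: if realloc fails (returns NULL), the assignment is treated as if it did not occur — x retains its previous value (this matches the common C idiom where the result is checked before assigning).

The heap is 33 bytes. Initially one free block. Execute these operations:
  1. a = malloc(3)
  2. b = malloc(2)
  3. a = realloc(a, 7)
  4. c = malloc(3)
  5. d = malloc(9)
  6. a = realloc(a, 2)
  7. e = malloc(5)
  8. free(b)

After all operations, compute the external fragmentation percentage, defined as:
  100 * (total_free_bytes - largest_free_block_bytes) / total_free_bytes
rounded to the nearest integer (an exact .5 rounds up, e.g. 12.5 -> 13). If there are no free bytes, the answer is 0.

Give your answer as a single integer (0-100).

Answer: 14

Derivation:
Op 1: a = malloc(3) -> a = 0; heap: [0-2 ALLOC][3-32 FREE]
Op 2: b = malloc(2) -> b = 3; heap: [0-2 ALLOC][3-4 ALLOC][5-32 FREE]
Op 3: a = realloc(a, 7) -> a = 5; heap: [0-2 FREE][3-4 ALLOC][5-11 ALLOC][12-32 FREE]
Op 4: c = malloc(3) -> c = 0; heap: [0-2 ALLOC][3-4 ALLOC][5-11 ALLOC][12-32 FREE]
Op 5: d = malloc(9) -> d = 12; heap: [0-2 ALLOC][3-4 ALLOC][5-11 ALLOC][12-20 ALLOC][21-32 FREE]
Op 6: a = realloc(a, 2) -> a = 5; heap: [0-2 ALLOC][3-4 ALLOC][5-6 ALLOC][7-11 FREE][12-20 ALLOC][21-32 FREE]
Op 7: e = malloc(5) -> e = 7; heap: [0-2 ALLOC][3-4 ALLOC][5-6 ALLOC][7-11 ALLOC][12-20 ALLOC][21-32 FREE]
Op 8: free(b) -> (freed b); heap: [0-2 ALLOC][3-4 FREE][5-6 ALLOC][7-11 ALLOC][12-20 ALLOC][21-32 FREE]
Free blocks: [2 12] total_free=14 largest=12 -> 100*(14-12)/14 = 200/14 ≈ 14.286 -> rounds to 14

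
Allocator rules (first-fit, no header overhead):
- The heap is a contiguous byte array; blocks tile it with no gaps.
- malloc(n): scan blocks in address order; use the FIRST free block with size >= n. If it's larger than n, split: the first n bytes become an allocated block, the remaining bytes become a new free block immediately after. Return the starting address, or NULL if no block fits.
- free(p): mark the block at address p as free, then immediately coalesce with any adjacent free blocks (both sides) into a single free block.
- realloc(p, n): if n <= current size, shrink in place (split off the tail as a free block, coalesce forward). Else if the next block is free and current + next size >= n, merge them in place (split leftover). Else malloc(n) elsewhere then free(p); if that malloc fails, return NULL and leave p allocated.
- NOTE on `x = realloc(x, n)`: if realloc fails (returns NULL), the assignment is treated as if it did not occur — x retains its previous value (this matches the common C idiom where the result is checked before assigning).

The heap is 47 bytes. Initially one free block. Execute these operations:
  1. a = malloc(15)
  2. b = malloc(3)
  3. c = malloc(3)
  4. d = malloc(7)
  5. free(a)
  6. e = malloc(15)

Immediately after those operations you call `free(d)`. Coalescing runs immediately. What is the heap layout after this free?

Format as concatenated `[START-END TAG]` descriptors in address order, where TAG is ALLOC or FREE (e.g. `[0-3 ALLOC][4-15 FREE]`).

Answer: [0-14 ALLOC][15-17 ALLOC][18-20 ALLOC][21-46 FREE]

Derivation:
Op 1: a = malloc(15) -> a = 0; heap: [0-14 ALLOC][15-46 FREE]
Op 2: b = malloc(3) -> b = 15; heap: [0-14 ALLOC][15-17 ALLOC][18-46 FREE]
Op 3: c = malloc(3) -> c = 18; heap: [0-14 ALLOC][15-17 ALLOC][18-20 ALLOC][21-46 FREE]
Op 4: d = malloc(7) -> d = 21; heap: [0-14 ALLOC][15-17 ALLOC][18-20 ALLOC][21-27 ALLOC][28-46 FREE]
Op 5: free(a) -> (freed a); heap: [0-14 FREE][15-17 ALLOC][18-20 ALLOC][21-27 ALLOC][28-46 FREE]
Op 6: e = malloc(15) -> e = 0; heap: [0-14 ALLOC][15-17 ALLOC][18-20 ALLOC][21-27 ALLOC][28-46 FREE]
free(d): d = 21 -> block [21-27 ALLOC]; mark free, coalesce with adjacent free neighbors -> [0-14 ALLOC][15-17 ALLOC][18-20 ALLOC][21-46 FREE]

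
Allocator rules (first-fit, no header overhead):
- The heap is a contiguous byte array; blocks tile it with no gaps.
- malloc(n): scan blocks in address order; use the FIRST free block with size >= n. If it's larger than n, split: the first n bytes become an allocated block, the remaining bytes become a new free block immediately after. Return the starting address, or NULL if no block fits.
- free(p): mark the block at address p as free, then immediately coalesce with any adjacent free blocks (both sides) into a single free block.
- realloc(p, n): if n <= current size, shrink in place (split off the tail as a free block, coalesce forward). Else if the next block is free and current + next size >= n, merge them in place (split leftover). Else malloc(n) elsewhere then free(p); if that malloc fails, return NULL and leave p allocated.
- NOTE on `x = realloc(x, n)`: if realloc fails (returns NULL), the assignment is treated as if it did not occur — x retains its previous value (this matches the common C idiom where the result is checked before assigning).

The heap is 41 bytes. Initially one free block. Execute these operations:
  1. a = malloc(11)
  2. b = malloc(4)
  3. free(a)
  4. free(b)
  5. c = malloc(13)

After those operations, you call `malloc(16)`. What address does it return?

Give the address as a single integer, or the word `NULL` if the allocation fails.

Answer: 13

Derivation:
Op 1: a = malloc(11) -> a = 0; heap: [0-10 ALLOC][11-40 FREE]
Op 2: b = malloc(4) -> b = 11; heap: [0-10 ALLOC][11-14 ALLOC][15-40 FREE]
Op 3: free(a) -> (freed a); heap: [0-10 FREE][11-14 ALLOC][15-40 FREE]
Op 4: free(b) -> (freed b); heap: [0-40 FREE]
Op 5: c = malloc(13) -> c = 0; heap: [0-12 ALLOC][13-40 FREE]
malloc(16): first-fit scan over [0-12 ALLOC][13-40 FREE] -> 13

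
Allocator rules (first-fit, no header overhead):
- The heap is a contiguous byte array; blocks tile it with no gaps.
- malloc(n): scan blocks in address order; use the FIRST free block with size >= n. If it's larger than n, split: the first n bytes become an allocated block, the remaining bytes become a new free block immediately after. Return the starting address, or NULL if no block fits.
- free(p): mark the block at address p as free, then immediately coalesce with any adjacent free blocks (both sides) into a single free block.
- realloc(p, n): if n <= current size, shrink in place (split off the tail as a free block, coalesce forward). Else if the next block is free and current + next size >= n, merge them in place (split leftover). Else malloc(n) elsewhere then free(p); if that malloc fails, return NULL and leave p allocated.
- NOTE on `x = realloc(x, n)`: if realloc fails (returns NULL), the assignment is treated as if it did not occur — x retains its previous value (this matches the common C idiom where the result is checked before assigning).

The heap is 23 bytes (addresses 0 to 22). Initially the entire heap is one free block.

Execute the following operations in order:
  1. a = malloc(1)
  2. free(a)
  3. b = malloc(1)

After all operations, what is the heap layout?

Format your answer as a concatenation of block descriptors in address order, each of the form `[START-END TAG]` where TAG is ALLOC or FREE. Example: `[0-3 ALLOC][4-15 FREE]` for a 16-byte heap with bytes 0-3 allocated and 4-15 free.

Op 1: a = malloc(1) -> a = 0; heap: [0-0 ALLOC][1-22 FREE]
Op 2: free(a) -> (freed a); heap: [0-22 FREE]
Op 3: b = malloc(1) -> b = 0; heap: [0-0 ALLOC][1-22 FREE]

Answer: [0-0 ALLOC][1-22 FREE]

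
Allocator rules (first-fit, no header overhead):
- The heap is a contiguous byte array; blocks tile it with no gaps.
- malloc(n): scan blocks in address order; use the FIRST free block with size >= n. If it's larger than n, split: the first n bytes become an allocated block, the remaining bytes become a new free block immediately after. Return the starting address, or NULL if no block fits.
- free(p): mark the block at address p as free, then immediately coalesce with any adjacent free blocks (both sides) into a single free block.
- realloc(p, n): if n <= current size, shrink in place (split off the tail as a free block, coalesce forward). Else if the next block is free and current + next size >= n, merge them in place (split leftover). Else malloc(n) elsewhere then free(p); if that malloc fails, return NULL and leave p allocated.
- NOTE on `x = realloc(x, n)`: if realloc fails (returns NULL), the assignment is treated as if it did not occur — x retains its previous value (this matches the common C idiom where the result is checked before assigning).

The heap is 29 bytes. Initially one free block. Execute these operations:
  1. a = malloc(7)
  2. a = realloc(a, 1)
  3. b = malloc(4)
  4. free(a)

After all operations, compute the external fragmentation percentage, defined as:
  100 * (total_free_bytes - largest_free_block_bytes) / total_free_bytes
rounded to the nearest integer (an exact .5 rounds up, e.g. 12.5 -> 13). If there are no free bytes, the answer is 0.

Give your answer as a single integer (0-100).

Answer: 4

Derivation:
Op 1: a = malloc(7) -> a = 0; heap: [0-6 ALLOC][7-28 FREE]
Op 2: a = realloc(a, 1) -> a = 0; heap: [0-0 ALLOC][1-28 FREE]
Op 3: b = malloc(4) -> b = 1; heap: [0-0 ALLOC][1-4 ALLOC][5-28 FREE]
Op 4: free(a) -> (freed a); heap: [0-0 FREE][1-4 ALLOC][5-28 FREE]
Free blocks: [1 24] total_free=25 largest=24 -> 100*(25-24)/25 = 100/25 = 4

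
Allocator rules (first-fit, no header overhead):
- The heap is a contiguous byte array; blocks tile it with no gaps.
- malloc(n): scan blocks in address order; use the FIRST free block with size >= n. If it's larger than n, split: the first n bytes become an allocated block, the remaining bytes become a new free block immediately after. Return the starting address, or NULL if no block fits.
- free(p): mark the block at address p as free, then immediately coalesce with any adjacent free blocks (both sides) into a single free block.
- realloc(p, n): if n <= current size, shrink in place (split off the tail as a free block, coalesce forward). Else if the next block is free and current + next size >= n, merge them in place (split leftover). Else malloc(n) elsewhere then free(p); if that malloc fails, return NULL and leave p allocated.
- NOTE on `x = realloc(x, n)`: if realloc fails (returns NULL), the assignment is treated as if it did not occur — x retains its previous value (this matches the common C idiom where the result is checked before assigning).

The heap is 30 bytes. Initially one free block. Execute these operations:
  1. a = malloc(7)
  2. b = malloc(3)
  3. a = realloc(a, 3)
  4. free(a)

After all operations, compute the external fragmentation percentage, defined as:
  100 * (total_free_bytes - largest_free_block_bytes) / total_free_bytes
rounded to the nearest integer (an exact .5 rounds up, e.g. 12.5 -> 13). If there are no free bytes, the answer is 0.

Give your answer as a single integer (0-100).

Answer: 26

Derivation:
Op 1: a = malloc(7) -> a = 0; heap: [0-6 ALLOC][7-29 FREE]
Op 2: b = malloc(3) -> b = 7; heap: [0-6 ALLOC][7-9 ALLOC][10-29 FREE]
Op 3: a = realloc(a, 3) -> a = 0; heap: [0-2 ALLOC][3-6 FREE][7-9 ALLOC][10-29 FREE]
Op 4: free(a) -> (freed a); heap: [0-6 FREE][7-9 ALLOC][10-29 FREE]
Free blocks: [7 20] total_free=27 largest=20 -> 100*(27-20)/27 = 700/27 ≈ 25.926 -> rounds to 26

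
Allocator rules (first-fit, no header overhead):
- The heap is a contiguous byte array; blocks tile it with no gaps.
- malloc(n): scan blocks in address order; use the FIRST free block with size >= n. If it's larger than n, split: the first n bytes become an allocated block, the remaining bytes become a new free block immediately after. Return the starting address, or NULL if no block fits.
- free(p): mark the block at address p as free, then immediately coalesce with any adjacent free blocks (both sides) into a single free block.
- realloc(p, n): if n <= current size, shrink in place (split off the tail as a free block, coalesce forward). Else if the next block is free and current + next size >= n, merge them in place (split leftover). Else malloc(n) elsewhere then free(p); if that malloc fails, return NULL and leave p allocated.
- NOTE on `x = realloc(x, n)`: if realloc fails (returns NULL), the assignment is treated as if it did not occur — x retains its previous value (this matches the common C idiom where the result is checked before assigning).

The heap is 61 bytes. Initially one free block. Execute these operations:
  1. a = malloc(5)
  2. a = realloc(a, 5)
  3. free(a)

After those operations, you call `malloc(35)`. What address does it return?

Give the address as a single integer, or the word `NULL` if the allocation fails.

Op 1: a = malloc(5) -> a = 0; heap: [0-4 ALLOC][5-60 FREE]
Op 2: a = realloc(a, 5) -> a = 0; heap: [0-4 ALLOC][5-60 FREE]
Op 3: free(a) -> (freed a); heap: [0-60 FREE]
malloc(35): first-fit scan over [0-60 FREE] -> 0

Answer: 0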